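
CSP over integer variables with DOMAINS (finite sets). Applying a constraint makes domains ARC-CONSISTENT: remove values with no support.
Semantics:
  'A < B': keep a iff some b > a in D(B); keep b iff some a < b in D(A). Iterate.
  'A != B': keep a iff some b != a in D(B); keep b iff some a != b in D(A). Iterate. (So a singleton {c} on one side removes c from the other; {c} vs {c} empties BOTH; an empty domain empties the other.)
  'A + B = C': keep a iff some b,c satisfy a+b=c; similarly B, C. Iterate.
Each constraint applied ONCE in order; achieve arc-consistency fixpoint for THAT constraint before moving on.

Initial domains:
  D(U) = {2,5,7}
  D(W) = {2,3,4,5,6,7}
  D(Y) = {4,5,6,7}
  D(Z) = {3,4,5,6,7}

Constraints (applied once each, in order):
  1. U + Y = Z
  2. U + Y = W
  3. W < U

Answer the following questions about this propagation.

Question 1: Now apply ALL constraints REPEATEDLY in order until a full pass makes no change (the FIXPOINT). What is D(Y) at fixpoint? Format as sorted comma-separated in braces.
pass 0 (initial): D(Y)={4,5,6,7}
pass 1: U {2,5,7}->{}; W {2,3,4,5,6,7}->{}; Y {4,5,6,7}->{4,5}; Z {3,4,5,6,7}->{6,7}
pass 2: Y {4,5}->{}; Z {6,7}->{}
pass 3: no change
Fixpoint after 3 passes: D(Y) = {}

Answer: {}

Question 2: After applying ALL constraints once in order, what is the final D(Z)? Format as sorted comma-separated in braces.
Answer: {6,7}

Derivation:
Constraint 1 (U + Y = Z) on D(U)={2,5,7} D(Y)={4,5,6,7} D(Z)={3,4,5,6,7}: U {2,5,7}->{2}; Y {4,5,6,7}->{4,5}; Z {3,4,5,6,7}->{6,7}
Constraint 2 (U + Y = W) on D(U)={2} D(Y)={4,5} D(W)={2,3,4,5,6,7}: W {2,3,4,5,6,7}->{6,7}
Constraint 3 (W < U) on D(W)={6,7} D(U)={2}: W {6,7}->{}; U {2}->{}
So after all 3 constraints: D(Z) = {6,7}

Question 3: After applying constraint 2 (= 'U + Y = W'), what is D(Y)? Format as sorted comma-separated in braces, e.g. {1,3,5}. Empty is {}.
Constraint 1 (U + Y = Z) on D(U)={2,5,7} D(Y)={4,5,6,7} D(Z)={3,4,5,6,7}: U {2,5,7}->{2}; Y {4,5,6,7}->{4,5}; Z {3,4,5,6,7}->{6,7}
Constraint 2 (U + Y = W) on D(U)={2} D(Y)={4,5} D(W)={2,3,4,5,6,7}: W {2,3,4,5,6,7}->{6,7}
So after constraint 2: D(Y) = {4,5}

Answer: {4,5}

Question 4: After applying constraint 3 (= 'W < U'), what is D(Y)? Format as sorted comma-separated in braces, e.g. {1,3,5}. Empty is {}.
Constraint 1 (U + Y = Z) on D(U)={2,5,7} D(Y)={4,5,6,7} D(Z)={3,4,5,6,7}: U {2,5,7}->{2}; Y {4,5,6,7}->{4,5}; Z {3,4,5,6,7}->{6,7}
Constraint 2 (U + Y = W) on D(U)={2} D(Y)={4,5} D(W)={2,3,4,5,6,7}: W {2,3,4,5,6,7}->{6,7}
Constraint 3 (W < U) on D(W)={6,7} D(U)={2}: W {6,7}->{}; U {2}->{}
So after constraint 3: D(Y) = {4,5}

Answer: {4,5}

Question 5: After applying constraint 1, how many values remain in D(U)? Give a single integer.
Answer: 1

Derivation:
Constraint 1 (U + Y = Z) on D(U)={2,5,7} D(Y)={4,5,6,7} D(Z)={3,4,5,6,7}: U {2,5,7}->{2}; Y {4,5,6,7}->{4,5}; Z {3,4,5,6,7}->{6,7}
So after constraint 1: D(U)={2}, size = 1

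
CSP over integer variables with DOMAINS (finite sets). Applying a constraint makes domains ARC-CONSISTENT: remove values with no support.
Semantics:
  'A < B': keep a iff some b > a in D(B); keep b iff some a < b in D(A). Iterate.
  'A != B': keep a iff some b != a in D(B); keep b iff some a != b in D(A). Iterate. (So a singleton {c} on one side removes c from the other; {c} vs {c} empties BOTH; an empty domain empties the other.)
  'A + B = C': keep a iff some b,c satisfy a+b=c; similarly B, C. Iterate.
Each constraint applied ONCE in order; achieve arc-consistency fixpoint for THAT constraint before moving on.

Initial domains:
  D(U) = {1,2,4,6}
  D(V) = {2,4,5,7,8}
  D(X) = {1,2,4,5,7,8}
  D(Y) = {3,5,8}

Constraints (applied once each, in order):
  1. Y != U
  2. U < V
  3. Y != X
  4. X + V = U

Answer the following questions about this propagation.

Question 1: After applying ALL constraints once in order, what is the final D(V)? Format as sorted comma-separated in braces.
Answer: {2,4,5}

Derivation:
Constraint 1 (Y != U) on D(Y)={3,5,8} D(U)={1,2,4,6}: no change
Constraint 2 (U < V) on D(U)={1,2,4,6} D(V)={2,4,5,7,8}: no change
Constraint 3 (Y != X) on D(Y)={3,5,8} D(X)={1,2,4,5,7,8}: no change
Constraint 4 (X + V = U) on D(X)={1,2,4,5,7,8} D(V)={2,4,5,7,8} D(U)={1,2,4,6}: X {1,2,4,5,7,8}->{1,2,4}; V {2,4,5,7,8}->{2,4,5}; U {1,2,4,6}->{4,6}
So after all 4 constraints: D(V) = {2,4,5}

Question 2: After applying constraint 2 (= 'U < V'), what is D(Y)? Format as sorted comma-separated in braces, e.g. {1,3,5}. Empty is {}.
Answer: {3,5,8}

Derivation:
Constraint 1 (Y != U) on D(Y)={3,5,8} D(U)={1,2,4,6}: no change
Constraint 2 (U < V) on D(U)={1,2,4,6} D(V)={2,4,5,7,8}: no change
So after constraint 2: D(Y) = {3,5,8}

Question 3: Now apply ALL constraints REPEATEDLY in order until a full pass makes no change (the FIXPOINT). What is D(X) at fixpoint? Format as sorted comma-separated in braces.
pass 0 (initial): D(X)={1,2,4,5,7,8}
pass 1: U {1,2,4,6}->{4,6}; V {2,4,5,7,8}->{2,4,5}; X {1,2,4,5,7,8}->{1,2,4}
pass 2: U {4,6}->{}; V {2,4,5}->{}; X {1,2,4}->{}
pass 3: Y {3,5,8}->{}
pass 4: no change
Fixpoint after 4 passes: D(X) = {}

Answer: {}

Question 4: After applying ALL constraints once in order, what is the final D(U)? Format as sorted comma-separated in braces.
Constraint 1 (Y != U) on D(Y)={3,5,8} D(U)={1,2,4,6}: no change
Constraint 2 (U < V) on D(U)={1,2,4,6} D(V)={2,4,5,7,8}: no change
Constraint 3 (Y != X) on D(Y)={3,5,8} D(X)={1,2,4,5,7,8}: no change
Constraint 4 (X + V = U) on D(X)={1,2,4,5,7,8} D(V)={2,4,5,7,8} D(U)={1,2,4,6}: X {1,2,4,5,7,8}->{1,2,4}; V {2,4,5,7,8}->{2,4,5}; U {1,2,4,6}->{4,6}
So after all 4 constraints: D(U) = {4,6}

Answer: {4,6}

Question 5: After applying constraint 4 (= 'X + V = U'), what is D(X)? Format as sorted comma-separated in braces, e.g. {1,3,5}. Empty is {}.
Constraint 1 (Y != U) on D(Y)={3,5,8} D(U)={1,2,4,6}: no change
Constraint 2 (U < V) on D(U)={1,2,4,6} D(V)={2,4,5,7,8}: no change
Constraint 3 (Y != X) on D(Y)={3,5,8} D(X)={1,2,4,5,7,8}: no change
Constraint 4 (X + V = U) on D(X)={1,2,4,5,7,8} D(V)={2,4,5,7,8} D(U)={1,2,4,6}: X {1,2,4,5,7,8}->{1,2,4}; V {2,4,5,7,8}->{2,4,5}; U {1,2,4,6}->{4,6}
So after constraint 4: D(X) = {1,2,4}

Answer: {1,2,4}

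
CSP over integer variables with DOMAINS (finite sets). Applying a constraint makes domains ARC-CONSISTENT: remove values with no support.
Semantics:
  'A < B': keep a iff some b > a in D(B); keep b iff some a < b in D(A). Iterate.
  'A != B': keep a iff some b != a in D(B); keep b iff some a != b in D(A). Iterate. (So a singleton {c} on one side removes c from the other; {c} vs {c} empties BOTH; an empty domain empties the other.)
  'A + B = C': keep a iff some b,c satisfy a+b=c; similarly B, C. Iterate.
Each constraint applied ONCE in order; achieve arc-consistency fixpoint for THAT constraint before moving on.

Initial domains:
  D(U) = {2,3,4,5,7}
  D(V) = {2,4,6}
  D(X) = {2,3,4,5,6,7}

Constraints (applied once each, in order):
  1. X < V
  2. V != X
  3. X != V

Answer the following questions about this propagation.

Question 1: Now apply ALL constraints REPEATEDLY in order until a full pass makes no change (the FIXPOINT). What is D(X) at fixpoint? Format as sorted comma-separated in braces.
Answer: {2,3,4,5}

Derivation:
pass 0 (initial): D(X)={2,3,4,5,6,7}
pass 1: V {2,4,6}->{4,6}; X {2,3,4,5,6,7}->{2,3,4,5}
pass 2: no change
Fixpoint after 2 passes: D(X) = {2,3,4,5}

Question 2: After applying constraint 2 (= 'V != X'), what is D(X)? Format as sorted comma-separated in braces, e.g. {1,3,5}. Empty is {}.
Constraint 1 (X < V) on D(X)={2,3,4,5,6,7} D(V)={2,4,6}: X {2,3,4,5,6,7}->{2,3,4,5}; V {2,4,6}->{4,6}
Constraint 2 (V != X) on D(V)={4,6} D(X)={2,3,4,5}: no change
So after constraint 2: D(X) = {2,3,4,5}

Answer: {2,3,4,5}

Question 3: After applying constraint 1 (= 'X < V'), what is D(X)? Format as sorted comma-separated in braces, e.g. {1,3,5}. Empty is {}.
Constraint 1 (X < V) on D(X)={2,3,4,5,6,7} D(V)={2,4,6}: X {2,3,4,5,6,7}->{2,3,4,5}; V {2,4,6}->{4,6}
So after constraint 1: D(X) = {2,3,4,5}

Answer: {2,3,4,5}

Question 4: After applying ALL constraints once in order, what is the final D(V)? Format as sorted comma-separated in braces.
Answer: {4,6}

Derivation:
Constraint 1 (X < V) on D(X)={2,3,4,5,6,7} D(V)={2,4,6}: X {2,3,4,5,6,7}->{2,3,4,5}; V {2,4,6}->{4,6}
Constraint 2 (V != X) on D(V)={4,6} D(X)={2,3,4,5}: no change
Constraint 3 (X != V) on D(X)={2,3,4,5} D(V)={4,6}: no change
So after all 3 constraints: D(V) = {4,6}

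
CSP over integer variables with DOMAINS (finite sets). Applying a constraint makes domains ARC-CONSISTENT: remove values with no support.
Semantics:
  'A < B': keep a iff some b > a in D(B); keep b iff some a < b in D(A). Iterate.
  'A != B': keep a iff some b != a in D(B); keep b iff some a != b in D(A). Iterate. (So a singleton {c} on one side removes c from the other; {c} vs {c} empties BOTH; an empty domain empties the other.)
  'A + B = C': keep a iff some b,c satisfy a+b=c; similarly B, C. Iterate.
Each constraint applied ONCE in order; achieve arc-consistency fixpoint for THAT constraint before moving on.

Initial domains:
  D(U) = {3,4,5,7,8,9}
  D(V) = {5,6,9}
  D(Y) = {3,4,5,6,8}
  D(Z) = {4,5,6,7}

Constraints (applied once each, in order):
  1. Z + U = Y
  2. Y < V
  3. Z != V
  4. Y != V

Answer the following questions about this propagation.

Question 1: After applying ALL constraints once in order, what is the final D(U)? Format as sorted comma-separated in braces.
Answer: {3,4}

Derivation:
Constraint 1 (Z + U = Y) on D(Z)={4,5,6,7} D(U)={3,4,5,7,8,9} D(Y)={3,4,5,6,8}: Z {4,5,6,7}->{4,5}; U {3,4,5,7,8,9}->{3,4}; Y {3,4,5,6,8}->{8}
Constraint 2 (Y < V) on D(Y)={8} D(V)={5,6,9}: V {5,6,9}->{9}
Constraint 3 (Z != V) on D(Z)={4,5} D(V)={9}: no change
Constraint 4 (Y != V) on D(Y)={8} D(V)={9}: no change
So after all 4 constraints: D(U) = {3,4}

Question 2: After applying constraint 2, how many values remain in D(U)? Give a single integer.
Constraint 1 (Z + U = Y) on D(Z)={4,5,6,7} D(U)={3,4,5,7,8,9} D(Y)={3,4,5,6,8}: Z {4,5,6,7}->{4,5}; U {3,4,5,7,8,9}->{3,4}; Y {3,4,5,6,8}->{8}
Constraint 2 (Y < V) on D(Y)={8} D(V)={5,6,9}: V {5,6,9}->{9}
So after constraint 2: D(U)={3,4}, size = 2

Answer: 2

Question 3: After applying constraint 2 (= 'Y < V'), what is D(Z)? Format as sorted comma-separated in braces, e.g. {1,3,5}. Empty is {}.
Constraint 1 (Z + U = Y) on D(Z)={4,5,6,7} D(U)={3,4,5,7,8,9} D(Y)={3,4,5,6,8}: Z {4,5,6,7}->{4,5}; U {3,4,5,7,8,9}->{3,4}; Y {3,4,5,6,8}->{8}
Constraint 2 (Y < V) on D(Y)={8} D(V)={5,6,9}: V {5,6,9}->{9}
So after constraint 2: D(Z) = {4,5}

Answer: {4,5}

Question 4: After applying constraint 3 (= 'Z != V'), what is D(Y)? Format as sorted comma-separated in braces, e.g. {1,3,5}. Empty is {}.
Constraint 1 (Z + U = Y) on D(Z)={4,5,6,7} D(U)={3,4,5,7,8,9} D(Y)={3,4,5,6,8}: Z {4,5,6,7}->{4,5}; U {3,4,5,7,8,9}->{3,4}; Y {3,4,5,6,8}->{8}
Constraint 2 (Y < V) on D(Y)={8} D(V)={5,6,9}: V {5,6,9}->{9}
Constraint 3 (Z != V) on D(Z)={4,5} D(V)={9}: no change
So after constraint 3: D(Y) = {8}

Answer: {8}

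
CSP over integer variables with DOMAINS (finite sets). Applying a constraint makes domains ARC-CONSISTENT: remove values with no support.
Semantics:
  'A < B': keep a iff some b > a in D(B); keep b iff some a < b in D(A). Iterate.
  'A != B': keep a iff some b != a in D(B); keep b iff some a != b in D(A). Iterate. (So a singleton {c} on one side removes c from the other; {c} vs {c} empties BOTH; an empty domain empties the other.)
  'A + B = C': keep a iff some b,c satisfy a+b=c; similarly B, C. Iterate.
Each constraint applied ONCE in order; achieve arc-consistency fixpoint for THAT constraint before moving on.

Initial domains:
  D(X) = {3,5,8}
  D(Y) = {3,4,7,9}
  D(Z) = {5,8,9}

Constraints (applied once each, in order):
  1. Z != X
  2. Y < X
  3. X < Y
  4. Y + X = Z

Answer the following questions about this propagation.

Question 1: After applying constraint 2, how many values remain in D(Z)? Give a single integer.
Constraint 1 (Z != X) on D(Z)={5,8,9} D(X)={3,5,8}: no change
Constraint 2 (Y < X) on D(Y)={3,4,7,9} D(X)={3,5,8}: Y {3,4,7,9}->{3,4,7}; X {3,5,8}->{5,8}
So after constraint 2: D(Z)={5,8,9}, size = 3

Answer: 3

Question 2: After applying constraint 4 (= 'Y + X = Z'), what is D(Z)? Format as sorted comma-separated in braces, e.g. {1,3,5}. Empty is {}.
Constraint 1 (Z != X) on D(Z)={5,8,9} D(X)={3,5,8}: no change
Constraint 2 (Y < X) on D(Y)={3,4,7,9} D(X)={3,5,8}: Y {3,4,7,9}->{3,4,7}; X {3,5,8}->{5,8}
Constraint 3 (X < Y) on D(X)={5,8} D(Y)={3,4,7}: X {5,8}->{5}; Y {3,4,7}->{7}
Constraint 4 (Y + X = Z) on D(Y)={7} D(X)={5} D(Z)={5,8,9}: Y {7}->{}; X {5}->{}; Z {5,8,9}->{}
So after constraint 4: D(Z) = {}

Answer: {}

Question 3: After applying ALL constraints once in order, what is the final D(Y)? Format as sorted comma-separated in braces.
Constraint 1 (Z != X) on D(Z)={5,8,9} D(X)={3,5,8}: no change
Constraint 2 (Y < X) on D(Y)={3,4,7,9} D(X)={3,5,8}: Y {3,4,7,9}->{3,4,7}; X {3,5,8}->{5,8}
Constraint 3 (X < Y) on D(X)={5,8} D(Y)={3,4,7}: X {5,8}->{5}; Y {3,4,7}->{7}
Constraint 4 (Y + X = Z) on D(Y)={7} D(X)={5} D(Z)={5,8,9}: Y {7}->{}; X {5}->{}; Z {5,8,9}->{}
So after all 4 constraints: D(Y) = {}

Answer: {}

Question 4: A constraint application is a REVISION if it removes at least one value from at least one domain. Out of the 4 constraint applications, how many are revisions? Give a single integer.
Constraint 1 (Z != X) on D(Z)={5,8,9} D(X)={3,5,8}: no change => not a revision
Constraint 2 (Y < X) on D(Y)={3,4,7,9} D(X)={3,5,8}: Y {3,4,7,9}->{3,4,7}; X {3,5,8}->{5,8} => REVISION
Constraint 3 (X < Y) on D(X)={5,8} D(Y)={3,4,7}: X {5,8}->{5}; Y {3,4,7}->{7} => REVISION
Constraint 4 (Y + X = Z) on D(Y)={7} D(X)={5} D(Z)={5,8,9}: Y {7}->{}; X {5}->{}; Z {5,8,9}->{} => REVISION
Total revisions = 3

Answer: 3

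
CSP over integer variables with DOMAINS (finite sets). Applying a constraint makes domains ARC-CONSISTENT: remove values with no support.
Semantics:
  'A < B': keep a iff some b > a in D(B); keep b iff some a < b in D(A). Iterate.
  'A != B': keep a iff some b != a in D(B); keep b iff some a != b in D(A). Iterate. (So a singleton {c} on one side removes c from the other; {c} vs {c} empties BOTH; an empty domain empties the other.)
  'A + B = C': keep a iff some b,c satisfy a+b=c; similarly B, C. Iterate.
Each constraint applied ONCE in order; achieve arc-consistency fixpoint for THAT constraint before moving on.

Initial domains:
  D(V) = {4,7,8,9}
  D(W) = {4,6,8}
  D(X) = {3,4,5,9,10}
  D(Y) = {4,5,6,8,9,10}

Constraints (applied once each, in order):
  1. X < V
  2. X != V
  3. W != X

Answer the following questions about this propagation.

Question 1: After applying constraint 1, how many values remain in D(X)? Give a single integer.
Constraint 1 (X < V) on D(X)={3,4,5,9,10} D(V)={4,7,8,9}: X {3,4,5,9,10}->{3,4,5}
So after constraint 1: D(X)={3,4,5}, size = 3

Answer: 3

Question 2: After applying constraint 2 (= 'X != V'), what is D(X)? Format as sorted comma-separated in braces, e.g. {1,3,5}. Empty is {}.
Constraint 1 (X < V) on D(X)={3,4,5,9,10} D(V)={4,7,8,9}: X {3,4,5,9,10}->{3,4,5}
Constraint 2 (X != V) on D(X)={3,4,5} D(V)={4,7,8,9}: no change
So after constraint 2: D(X) = {3,4,5}

Answer: {3,4,5}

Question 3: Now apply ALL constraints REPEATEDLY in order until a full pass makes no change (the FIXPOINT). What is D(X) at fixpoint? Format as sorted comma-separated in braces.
Answer: {3,4,5}

Derivation:
pass 0 (initial): D(X)={3,4,5,9,10}
pass 1: X {3,4,5,9,10}->{3,4,5}
pass 2: no change
Fixpoint after 2 passes: D(X) = {3,4,5}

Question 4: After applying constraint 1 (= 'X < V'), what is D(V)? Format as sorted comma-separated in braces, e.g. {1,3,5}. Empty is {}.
Constraint 1 (X < V) on D(X)={3,4,5,9,10} D(V)={4,7,8,9}: X {3,4,5,9,10}->{3,4,5}
So after constraint 1: D(V) = {4,7,8,9}

Answer: {4,7,8,9}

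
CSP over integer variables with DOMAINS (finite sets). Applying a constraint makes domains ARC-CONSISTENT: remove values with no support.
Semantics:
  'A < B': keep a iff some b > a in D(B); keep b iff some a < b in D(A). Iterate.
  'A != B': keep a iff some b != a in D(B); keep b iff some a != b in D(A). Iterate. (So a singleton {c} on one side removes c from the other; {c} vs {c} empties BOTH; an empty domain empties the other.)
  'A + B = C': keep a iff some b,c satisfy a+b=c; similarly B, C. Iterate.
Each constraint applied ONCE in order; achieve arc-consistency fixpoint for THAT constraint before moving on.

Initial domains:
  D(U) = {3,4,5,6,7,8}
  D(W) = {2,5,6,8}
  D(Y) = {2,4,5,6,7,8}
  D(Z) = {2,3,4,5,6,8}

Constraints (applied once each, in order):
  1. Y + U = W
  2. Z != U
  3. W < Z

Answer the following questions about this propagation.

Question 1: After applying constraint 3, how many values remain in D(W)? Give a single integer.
Answer: 2

Derivation:
Constraint 1 (Y + U = W) on D(Y)={2,4,5,6,7,8} D(U)={3,4,5,6,7,8} D(W)={2,5,6,8}: Y {2,4,5,6,7,8}->{2,4,5}; U {3,4,5,6,7,8}->{3,4,6}; W {2,5,6,8}->{5,6,8}
Constraint 2 (Z != U) on D(Z)={2,3,4,5,6,8} D(U)={3,4,6}: no change
Constraint 3 (W < Z) on D(W)={5,6,8} D(Z)={2,3,4,5,6,8}: W {5,6,8}->{5,6}; Z {2,3,4,5,6,8}->{6,8}
So after constraint 3: D(W)={5,6}, size = 2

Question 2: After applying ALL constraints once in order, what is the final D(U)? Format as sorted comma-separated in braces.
Answer: {3,4,6}

Derivation:
Constraint 1 (Y + U = W) on D(Y)={2,4,5,6,7,8} D(U)={3,4,5,6,7,8} D(W)={2,5,6,8}: Y {2,4,5,6,7,8}->{2,4,5}; U {3,4,5,6,7,8}->{3,4,6}; W {2,5,6,8}->{5,6,8}
Constraint 2 (Z != U) on D(Z)={2,3,4,5,6,8} D(U)={3,4,6}: no change
Constraint 3 (W < Z) on D(W)={5,6,8} D(Z)={2,3,4,5,6,8}: W {5,6,8}->{5,6}; Z {2,3,4,5,6,8}->{6,8}
So after all 3 constraints: D(U) = {3,4,6}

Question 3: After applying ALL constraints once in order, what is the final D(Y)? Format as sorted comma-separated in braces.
Constraint 1 (Y + U = W) on D(Y)={2,4,5,6,7,8} D(U)={3,4,5,6,7,8} D(W)={2,5,6,8}: Y {2,4,5,6,7,8}->{2,4,5}; U {3,4,5,6,7,8}->{3,4,6}; W {2,5,6,8}->{5,6,8}
Constraint 2 (Z != U) on D(Z)={2,3,4,5,6,8} D(U)={3,4,6}: no change
Constraint 3 (W < Z) on D(W)={5,6,8} D(Z)={2,3,4,5,6,8}: W {5,6,8}->{5,6}; Z {2,3,4,5,6,8}->{6,8}
So after all 3 constraints: D(Y) = {2,4,5}

Answer: {2,4,5}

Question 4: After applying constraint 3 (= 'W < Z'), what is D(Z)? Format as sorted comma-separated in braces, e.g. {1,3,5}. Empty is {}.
Constraint 1 (Y + U = W) on D(Y)={2,4,5,6,7,8} D(U)={3,4,5,6,7,8} D(W)={2,5,6,8}: Y {2,4,5,6,7,8}->{2,4,5}; U {3,4,5,6,7,8}->{3,4,6}; W {2,5,6,8}->{5,6,8}
Constraint 2 (Z != U) on D(Z)={2,3,4,5,6,8} D(U)={3,4,6}: no change
Constraint 3 (W < Z) on D(W)={5,6,8} D(Z)={2,3,4,5,6,8}: W {5,6,8}->{5,6}; Z {2,3,4,5,6,8}->{6,8}
So after constraint 3: D(Z) = {6,8}

Answer: {6,8}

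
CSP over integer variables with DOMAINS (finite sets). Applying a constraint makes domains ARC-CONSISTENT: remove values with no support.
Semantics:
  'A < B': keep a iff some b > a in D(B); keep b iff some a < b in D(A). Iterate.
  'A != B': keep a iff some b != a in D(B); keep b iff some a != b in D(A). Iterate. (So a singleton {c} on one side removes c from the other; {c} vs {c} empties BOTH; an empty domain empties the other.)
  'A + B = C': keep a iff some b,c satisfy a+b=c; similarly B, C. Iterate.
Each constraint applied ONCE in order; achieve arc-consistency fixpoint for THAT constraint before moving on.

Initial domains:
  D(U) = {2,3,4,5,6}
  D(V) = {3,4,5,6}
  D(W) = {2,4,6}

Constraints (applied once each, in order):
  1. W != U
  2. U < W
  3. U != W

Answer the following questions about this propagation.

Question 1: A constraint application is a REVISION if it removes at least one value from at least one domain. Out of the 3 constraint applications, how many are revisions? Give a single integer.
Answer: 1

Derivation:
Constraint 1 (W != U) on D(W)={2,4,6} D(U)={2,3,4,5,6}: no change => not a revision
Constraint 2 (U < W) on D(U)={2,3,4,5,6} D(W)={2,4,6}: U {2,3,4,5,6}->{2,3,4,5}; W {2,4,6}->{4,6} => REVISION
Constraint 3 (U != W) on D(U)={2,3,4,5} D(W)={4,6}: no change => not a revision
Total revisions = 1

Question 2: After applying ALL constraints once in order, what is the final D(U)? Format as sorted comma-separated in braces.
Constraint 1 (W != U) on D(W)={2,4,6} D(U)={2,3,4,5,6}: no change
Constraint 2 (U < W) on D(U)={2,3,4,5,6} D(W)={2,4,6}: U {2,3,4,5,6}->{2,3,4,5}; W {2,4,6}->{4,6}
Constraint 3 (U != W) on D(U)={2,3,4,5} D(W)={4,6}: no change
So after all 3 constraints: D(U) = {2,3,4,5}

Answer: {2,3,4,5}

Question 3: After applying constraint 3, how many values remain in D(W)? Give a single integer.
Answer: 2

Derivation:
Constraint 1 (W != U) on D(W)={2,4,6} D(U)={2,3,4,5,6}: no change
Constraint 2 (U < W) on D(U)={2,3,4,5,6} D(W)={2,4,6}: U {2,3,4,5,6}->{2,3,4,5}; W {2,4,6}->{4,6}
Constraint 3 (U != W) on D(U)={2,3,4,5} D(W)={4,6}: no change
So after constraint 3: D(W)={4,6}, size = 2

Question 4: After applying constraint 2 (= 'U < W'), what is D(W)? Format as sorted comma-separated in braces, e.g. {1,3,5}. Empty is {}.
Constraint 1 (W != U) on D(W)={2,4,6} D(U)={2,3,4,5,6}: no change
Constraint 2 (U < W) on D(U)={2,3,4,5,6} D(W)={2,4,6}: U {2,3,4,5,6}->{2,3,4,5}; W {2,4,6}->{4,6}
So after constraint 2: D(W) = {4,6}

Answer: {4,6}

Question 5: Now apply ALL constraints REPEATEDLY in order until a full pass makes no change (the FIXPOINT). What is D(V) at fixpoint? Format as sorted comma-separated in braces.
Answer: {3,4,5,6}

Derivation:
pass 0 (initial): D(V)={3,4,5,6}
pass 1: U {2,3,4,5,6}->{2,3,4,5}; W {2,4,6}->{4,6}
pass 2: no change
Fixpoint after 2 passes: D(V) = {3,4,5,6}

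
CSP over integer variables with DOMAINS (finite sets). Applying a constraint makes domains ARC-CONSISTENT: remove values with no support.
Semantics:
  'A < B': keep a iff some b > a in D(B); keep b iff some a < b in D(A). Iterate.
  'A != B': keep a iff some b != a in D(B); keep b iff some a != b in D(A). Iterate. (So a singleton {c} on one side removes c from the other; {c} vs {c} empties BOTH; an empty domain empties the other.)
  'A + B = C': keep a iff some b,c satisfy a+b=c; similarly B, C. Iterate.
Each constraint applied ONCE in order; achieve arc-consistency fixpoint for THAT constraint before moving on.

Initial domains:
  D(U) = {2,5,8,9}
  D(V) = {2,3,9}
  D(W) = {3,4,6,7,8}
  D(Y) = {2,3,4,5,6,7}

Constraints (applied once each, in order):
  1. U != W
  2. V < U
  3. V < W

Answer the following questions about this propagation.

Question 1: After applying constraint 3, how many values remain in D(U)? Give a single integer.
Constraint 1 (U != W) on D(U)={2,5,8,9} D(W)={3,4,6,7,8}: no change
Constraint 2 (V < U) on D(V)={2,3,9} D(U)={2,5,8,9}: V {2,3,9}->{2,3}; U {2,5,8,9}->{5,8,9}
Constraint 3 (V < W) on D(V)={2,3} D(W)={3,4,6,7,8}: no change
So after constraint 3: D(U)={5,8,9}, size = 3

Answer: 3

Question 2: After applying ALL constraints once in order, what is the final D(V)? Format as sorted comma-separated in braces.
Answer: {2,3}

Derivation:
Constraint 1 (U != W) on D(U)={2,5,8,9} D(W)={3,4,6,7,8}: no change
Constraint 2 (V < U) on D(V)={2,3,9} D(U)={2,5,8,9}: V {2,3,9}->{2,3}; U {2,5,8,9}->{5,8,9}
Constraint 3 (V < W) on D(V)={2,3} D(W)={3,4,6,7,8}: no change
So after all 3 constraints: D(V) = {2,3}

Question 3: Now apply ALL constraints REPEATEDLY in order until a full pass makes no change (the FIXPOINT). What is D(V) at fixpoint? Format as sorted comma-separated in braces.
pass 0 (initial): D(V)={2,3,9}
pass 1: U {2,5,8,9}->{5,8,9}; V {2,3,9}->{2,3}
pass 2: no change
Fixpoint after 2 passes: D(V) = {2,3}

Answer: {2,3}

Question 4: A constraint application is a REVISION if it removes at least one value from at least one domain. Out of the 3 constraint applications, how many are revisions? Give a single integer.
Answer: 1

Derivation:
Constraint 1 (U != W) on D(U)={2,5,8,9} D(W)={3,4,6,7,8}: no change => not a revision
Constraint 2 (V < U) on D(V)={2,3,9} D(U)={2,5,8,9}: V {2,3,9}->{2,3}; U {2,5,8,9}->{5,8,9} => REVISION
Constraint 3 (V < W) on D(V)={2,3} D(W)={3,4,6,7,8}: no change => not a revision
Total revisions = 1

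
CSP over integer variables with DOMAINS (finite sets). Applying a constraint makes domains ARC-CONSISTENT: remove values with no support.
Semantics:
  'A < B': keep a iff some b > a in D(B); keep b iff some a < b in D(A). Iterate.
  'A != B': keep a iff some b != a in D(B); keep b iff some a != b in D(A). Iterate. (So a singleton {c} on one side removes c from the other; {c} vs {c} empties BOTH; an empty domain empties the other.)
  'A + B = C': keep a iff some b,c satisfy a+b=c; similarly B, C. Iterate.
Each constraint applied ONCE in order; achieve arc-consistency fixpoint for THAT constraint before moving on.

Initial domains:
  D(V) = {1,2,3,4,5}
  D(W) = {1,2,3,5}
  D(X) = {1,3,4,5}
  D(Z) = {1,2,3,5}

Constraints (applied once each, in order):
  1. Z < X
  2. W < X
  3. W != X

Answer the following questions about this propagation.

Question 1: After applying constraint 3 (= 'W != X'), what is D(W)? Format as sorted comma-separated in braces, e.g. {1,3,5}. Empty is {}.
Constraint 1 (Z < X) on D(Z)={1,2,3,5} D(X)={1,3,4,5}: Z {1,2,3,5}->{1,2,3}; X {1,3,4,5}->{3,4,5}
Constraint 2 (W < X) on D(W)={1,2,3,5} D(X)={3,4,5}: W {1,2,3,5}->{1,2,3}
Constraint 3 (W != X) on D(W)={1,2,3} D(X)={3,4,5}: no change
So after constraint 3: D(W) = {1,2,3}

Answer: {1,2,3}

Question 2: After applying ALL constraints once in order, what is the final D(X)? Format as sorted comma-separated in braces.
Constraint 1 (Z < X) on D(Z)={1,2,3,5} D(X)={1,3,4,5}: Z {1,2,3,5}->{1,2,3}; X {1,3,4,5}->{3,4,5}
Constraint 2 (W < X) on D(W)={1,2,3,5} D(X)={3,4,5}: W {1,2,3,5}->{1,2,3}
Constraint 3 (W != X) on D(W)={1,2,3} D(X)={3,4,5}: no change
So after all 3 constraints: D(X) = {3,4,5}

Answer: {3,4,5}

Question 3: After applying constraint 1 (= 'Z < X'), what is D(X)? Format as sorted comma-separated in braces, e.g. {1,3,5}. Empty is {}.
Answer: {3,4,5}

Derivation:
Constraint 1 (Z < X) on D(Z)={1,2,3,5} D(X)={1,3,4,5}: Z {1,2,3,5}->{1,2,3}; X {1,3,4,5}->{3,4,5}
So after constraint 1: D(X) = {3,4,5}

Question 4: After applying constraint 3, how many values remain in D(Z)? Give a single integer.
Answer: 3

Derivation:
Constraint 1 (Z < X) on D(Z)={1,2,3,5} D(X)={1,3,4,5}: Z {1,2,3,5}->{1,2,3}; X {1,3,4,5}->{3,4,5}
Constraint 2 (W < X) on D(W)={1,2,3,5} D(X)={3,4,5}: W {1,2,3,5}->{1,2,3}
Constraint 3 (W != X) on D(W)={1,2,3} D(X)={3,4,5}: no change
So after constraint 3: D(Z)={1,2,3}, size = 3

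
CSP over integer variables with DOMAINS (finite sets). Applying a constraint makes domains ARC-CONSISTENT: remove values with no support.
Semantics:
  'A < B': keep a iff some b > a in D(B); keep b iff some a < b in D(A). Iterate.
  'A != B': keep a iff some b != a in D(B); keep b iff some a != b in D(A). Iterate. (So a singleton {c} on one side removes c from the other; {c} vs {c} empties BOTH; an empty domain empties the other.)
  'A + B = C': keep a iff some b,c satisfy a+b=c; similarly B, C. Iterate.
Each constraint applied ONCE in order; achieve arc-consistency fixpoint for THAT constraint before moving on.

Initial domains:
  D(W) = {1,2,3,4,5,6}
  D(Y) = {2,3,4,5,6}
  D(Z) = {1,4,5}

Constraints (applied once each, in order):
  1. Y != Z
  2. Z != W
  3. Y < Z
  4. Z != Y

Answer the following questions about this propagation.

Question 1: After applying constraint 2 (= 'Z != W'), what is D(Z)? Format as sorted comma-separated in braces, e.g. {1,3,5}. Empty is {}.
Answer: {1,4,5}

Derivation:
Constraint 1 (Y != Z) on D(Y)={2,3,4,5,6} D(Z)={1,4,5}: no change
Constraint 2 (Z != W) on D(Z)={1,4,5} D(W)={1,2,3,4,5,6}: no change
So after constraint 2: D(Z) = {1,4,5}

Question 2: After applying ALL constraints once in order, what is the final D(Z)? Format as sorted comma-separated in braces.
Constraint 1 (Y != Z) on D(Y)={2,3,4,5,6} D(Z)={1,4,5}: no change
Constraint 2 (Z != W) on D(Z)={1,4,5} D(W)={1,2,3,4,5,6}: no change
Constraint 3 (Y < Z) on D(Y)={2,3,4,5,6} D(Z)={1,4,5}: Y {2,3,4,5,6}->{2,3,4}; Z {1,4,5}->{4,5}
Constraint 4 (Z != Y) on D(Z)={4,5} D(Y)={2,3,4}: no change
So after all 4 constraints: D(Z) = {4,5}

Answer: {4,5}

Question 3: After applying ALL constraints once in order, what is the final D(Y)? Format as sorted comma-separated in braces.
Answer: {2,3,4}

Derivation:
Constraint 1 (Y != Z) on D(Y)={2,3,4,5,6} D(Z)={1,4,5}: no change
Constraint 2 (Z != W) on D(Z)={1,4,5} D(W)={1,2,3,4,5,6}: no change
Constraint 3 (Y < Z) on D(Y)={2,3,4,5,6} D(Z)={1,4,5}: Y {2,3,4,5,6}->{2,3,4}; Z {1,4,5}->{4,5}
Constraint 4 (Z != Y) on D(Z)={4,5} D(Y)={2,3,4}: no change
So after all 4 constraints: D(Y) = {2,3,4}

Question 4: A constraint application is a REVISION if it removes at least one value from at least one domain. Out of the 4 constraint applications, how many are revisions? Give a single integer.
Answer: 1

Derivation:
Constraint 1 (Y != Z) on D(Y)={2,3,4,5,6} D(Z)={1,4,5}: no change => not a revision
Constraint 2 (Z != W) on D(Z)={1,4,5} D(W)={1,2,3,4,5,6}: no change => not a revision
Constraint 3 (Y < Z) on D(Y)={2,3,4,5,6} D(Z)={1,4,5}: Y {2,3,4,5,6}->{2,3,4}; Z {1,4,5}->{4,5} => REVISION
Constraint 4 (Z != Y) on D(Z)={4,5} D(Y)={2,3,4}: no change => not a revision
Total revisions = 1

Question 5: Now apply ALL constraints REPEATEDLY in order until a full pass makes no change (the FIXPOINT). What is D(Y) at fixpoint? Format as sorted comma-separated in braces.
Answer: {2,3,4}

Derivation:
pass 0 (initial): D(Y)={2,3,4,5,6}
pass 1: Y {2,3,4,5,6}->{2,3,4}; Z {1,4,5}->{4,5}
pass 2: no change
Fixpoint after 2 passes: D(Y) = {2,3,4}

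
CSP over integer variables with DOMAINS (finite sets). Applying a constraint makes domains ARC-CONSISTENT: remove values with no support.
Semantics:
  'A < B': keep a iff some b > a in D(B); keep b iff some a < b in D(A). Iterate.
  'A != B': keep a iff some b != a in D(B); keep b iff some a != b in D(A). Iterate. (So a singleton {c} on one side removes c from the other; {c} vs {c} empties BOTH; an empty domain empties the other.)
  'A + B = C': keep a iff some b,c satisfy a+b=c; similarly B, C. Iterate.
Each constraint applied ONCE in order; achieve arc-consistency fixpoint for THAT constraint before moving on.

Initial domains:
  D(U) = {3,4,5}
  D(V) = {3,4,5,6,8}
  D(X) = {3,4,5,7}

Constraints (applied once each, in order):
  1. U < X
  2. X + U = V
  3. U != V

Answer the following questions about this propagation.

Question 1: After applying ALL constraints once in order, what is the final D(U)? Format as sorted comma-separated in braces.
Constraint 1 (U < X) on D(U)={3,4,5} D(X)={3,4,5,7}: X {3,4,5,7}->{4,5,7}
Constraint 2 (X + U = V) on D(X)={4,5,7} D(U)={3,4,5} D(V)={3,4,5,6,8}: X {4,5,7}->{4,5}; U {3,4,5}->{3,4}; V {3,4,5,6,8}->{8}
Constraint 3 (U != V) on D(U)={3,4} D(V)={8}: no change
So after all 3 constraints: D(U) = {3,4}

Answer: {3,4}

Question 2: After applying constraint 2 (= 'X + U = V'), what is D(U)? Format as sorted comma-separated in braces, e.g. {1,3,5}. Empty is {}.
Constraint 1 (U < X) on D(U)={3,4,5} D(X)={3,4,5,7}: X {3,4,5,7}->{4,5,7}
Constraint 2 (X + U = V) on D(X)={4,5,7} D(U)={3,4,5} D(V)={3,4,5,6,8}: X {4,5,7}->{4,5}; U {3,4,5}->{3,4}; V {3,4,5,6,8}->{8}
So after constraint 2: D(U) = {3,4}

Answer: {3,4}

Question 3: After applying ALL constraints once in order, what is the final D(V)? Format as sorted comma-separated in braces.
Answer: {8}

Derivation:
Constraint 1 (U < X) on D(U)={3,4,5} D(X)={3,4,5,7}: X {3,4,5,7}->{4,5,7}
Constraint 2 (X + U = V) on D(X)={4,5,7} D(U)={3,4,5} D(V)={3,4,5,6,8}: X {4,5,7}->{4,5}; U {3,4,5}->{3,4}; V {3,4,5,6,8}->{8}
Constraint 3 (U != V) on D(U)={3,4} D(V)={8}: no change
So after all 3 constraints: D(V) = {8}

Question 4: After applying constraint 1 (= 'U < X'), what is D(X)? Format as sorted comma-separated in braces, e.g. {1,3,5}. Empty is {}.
Constraint 1 (U < X) on D(U)={3,4,5} D(X)={3,4,5,7}: X {3,4,5,7}->{4,5,7}
So after constraint 1: D(X) = {4,5,7}

Answer: {4,5,7}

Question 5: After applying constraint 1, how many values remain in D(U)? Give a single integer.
Constraint 1 (U < X) on D(U)={3,4,5} D(X)={3,4,5,7}: X {3,4,5,7}->{4,5,7}
So after constraint 1: D(U)={3,4,5}, size = 3

Answer: 3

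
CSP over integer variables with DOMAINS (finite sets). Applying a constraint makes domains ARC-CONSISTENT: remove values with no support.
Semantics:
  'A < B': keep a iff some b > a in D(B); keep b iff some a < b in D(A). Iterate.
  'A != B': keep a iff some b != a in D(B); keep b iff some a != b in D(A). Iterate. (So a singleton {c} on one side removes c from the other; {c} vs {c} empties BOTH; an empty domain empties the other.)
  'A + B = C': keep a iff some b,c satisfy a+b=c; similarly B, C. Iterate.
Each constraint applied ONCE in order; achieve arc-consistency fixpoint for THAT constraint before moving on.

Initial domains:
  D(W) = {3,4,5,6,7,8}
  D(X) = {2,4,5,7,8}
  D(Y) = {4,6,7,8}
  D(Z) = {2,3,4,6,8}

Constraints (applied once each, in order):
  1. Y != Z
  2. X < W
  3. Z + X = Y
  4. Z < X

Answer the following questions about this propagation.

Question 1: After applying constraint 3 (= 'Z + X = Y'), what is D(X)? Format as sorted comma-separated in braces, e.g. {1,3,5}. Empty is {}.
Constraint 1 (Y != Z) on D(Y)={4,6,7,8} D(Z)={2,3,4,6,8}: no change
Constraint 2 (X < W) on D(X)={2,4,5,7,8} D(W)={3,4,5,6,7,8}: X {2,4,5,7,8}->{2,4,5,7}
Constraint 3 (Z + X = Y) on D(Z)={2,3,4,6,8} D(X)={2,4,5,7} D(Y)={4,6,7,8}: Z {2,3,4,6,8}->{2,3,4,6}; X {2,4,5,7}->{2,4,5}
So after constraint 3: D(X) = {2,4,5}

Answer: {2,4,5}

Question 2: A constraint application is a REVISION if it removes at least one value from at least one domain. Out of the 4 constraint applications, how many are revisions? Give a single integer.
Constraint 1 (Y != Z) on D(Y)={4,6,7,8} D(Z)={2,3,4,6,8}: no change => not a revision
Constraint 2 (X < W) on D(X)={2,4,5,7,8} D(W)={3,4,5,6,7,8}: X {2,4,5,7,8}->{2,4,5,7} => REVISION
Constraint 3 (Z + X = Y) on D(Z)={2,3,4,6,8} D(X)={2,4,5,7} D(Y)={4,6,7,8}: Z {2,3,4,6,8}->{2,3,4,6}; X {2,4,5,7}->{2,4,5} => REVISION
Constraint 4 (Z < X) on D(Z)={2,3,4,6} D(X)={2,4,5}: Z {2,3,4,6}->{2,3,4}; X {2,4,5}->{4,5} => REVISION
Total revisions = 3

Answer: 3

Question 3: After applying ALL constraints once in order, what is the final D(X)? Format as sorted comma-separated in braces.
Answer: {4,5}

Derivation:
Constraint 1 (Y != Z) on D(Y)={4,6,7,8} D(Z)={2,3,4,6,8}: no change
Constraint 2 (X < W) on D(X)={2,4,5,7,8} D(W)={3,4,5,6,7,8}: X {2,4,5,7,8}->{2,4,5,7}
Constraint 3 (Z + X = Y) on D(Z)={2,3,4,6,8} D(X)={2,4,5,7} D(Y)={4,6,7,8}: Z {2,3,4,6,8}->{2,3,4,6}; X {2,4,5,7}->{2,4,5}
Constraint 4 (Z < X) on D(Z)={2,3,4,6} D(X)={2,4,5}: Z {2,3,4,6}->{2,3,4}; X {2,4,5}->{4,5}
So after all 4 constraints: D(X) = {4,5}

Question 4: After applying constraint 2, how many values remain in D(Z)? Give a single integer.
Answer: 5

Derivation:
Constraint 1 (Y != Z) on D(Y)={4,6,7,8} D(Z)={2,3,4,6,8}: no change
Constraint 2 (X < W) on D(X)={2,4,5,7,8} D(W)={3,4,5,6,7,8}: X {2,4,5,7,8}->{2,4,5,7}
So after constraint 2: D(Z)={2,3,4,6,8}, size = 5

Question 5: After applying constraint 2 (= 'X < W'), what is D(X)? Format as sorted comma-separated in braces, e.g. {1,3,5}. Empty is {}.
Answer: {2,4,5,7}

Derivation:
Constraint 1 (Y != Z) on D(Y)={4,6,7,8} D(Z)={2,3,4,6,8}: no change
Constraint 2 (X < W) on D(X)={2,4,5,7,8} D(W)={3,4,5,6,7,8}: X {2,4,5,7,8}->{2,4,5,7}
So after constraint 2: D(X) = {2,4,5,7}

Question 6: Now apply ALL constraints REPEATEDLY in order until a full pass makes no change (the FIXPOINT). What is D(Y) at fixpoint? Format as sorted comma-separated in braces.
Answer: {6,7,8}

Derivation:
pass 0 (initial): D(Y)={4,6,7,8}
pass 1: X {2,4,5,7,8}->{4,5}; Z {2,3,4,6,8}->{2,3,4}
pass 2: W {3,4,5,6,7,8}->{5,6,7,8}; Y {4,6,7,8}->{6,7,8}
pass 3: no change
Fixpoint after 3 passes: D(Y) = {6,7,8}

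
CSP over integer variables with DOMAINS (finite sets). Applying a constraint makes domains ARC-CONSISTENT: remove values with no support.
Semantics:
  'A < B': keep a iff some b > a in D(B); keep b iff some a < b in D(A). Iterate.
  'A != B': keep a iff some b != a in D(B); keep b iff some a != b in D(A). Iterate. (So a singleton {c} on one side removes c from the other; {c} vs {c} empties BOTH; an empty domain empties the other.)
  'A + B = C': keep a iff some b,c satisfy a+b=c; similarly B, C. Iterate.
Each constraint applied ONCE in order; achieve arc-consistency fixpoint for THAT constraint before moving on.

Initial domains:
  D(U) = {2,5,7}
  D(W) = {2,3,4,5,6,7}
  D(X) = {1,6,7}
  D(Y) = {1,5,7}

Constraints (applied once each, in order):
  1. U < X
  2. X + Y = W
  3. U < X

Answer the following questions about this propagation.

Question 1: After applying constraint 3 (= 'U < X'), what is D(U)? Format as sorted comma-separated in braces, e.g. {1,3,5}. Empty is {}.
Answer: {2,5}

Derivation:
Constraint 1 (U < X) on D(U)={2,5,7} D(X)={1,6,7}: U {2,5,7}->{2,5}; X {1,6,7}->{6,7}
Constraint 2 (X + Y = W) on D(X)={6,7} D(Y)={1,5,7} D(W)={2,3,4,5,6,7}: X {6,7}->{6}; Y {1,5,7}->{1}; W {2,3,4,5,6,7}->{7}
Constraint 3 (U < X) on D(U)={2,5} D(X)={6}: no change
So after constraint 3: D(U) = {2,5}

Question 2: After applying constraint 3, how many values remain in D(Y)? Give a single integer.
Constraint 1 (U < X) on D(U)={2,5,7} D(X)={1,6,7}: U {2,5,7}->{2,5}; X {1,6,7}->{6,7}
Constraint 2 (X + Y = W) on D(X)={6,7} D(Y)={1,5,7} D(W)={2,3,4,5,6,7}: X {6,7}->{6}; Y {1,5,7}->{1}; W {2,3,4,5,6,7}->{7}
Constraint 3 (U < X) on D(U)={2,5} D(X)={6}: no change
So after constraint 3: D(Y)={1}, size = 1

Answer: 1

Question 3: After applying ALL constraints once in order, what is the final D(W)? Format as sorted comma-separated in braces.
Constraint 1 (U < X) on D(U)={2,5,7} D(X)={1,6,7}: U {2,5,7}->{2,5}; X {1,6,7}->{6,7}
Constraint 2 (X + Y = W) on D(X)={6,7} D(Y)={1,5,7} D(W)={2,3,4,5,6,7}: X {6,7}->{6}; Y {1,5,7}->{1}; W {2,3,4,5,6,7}->{7}
Constraint 3 (U < X) on D(U)={2,5} D(X)={6}: no change
So after all 3 constraints: D(W) = {7}

Answer: {7}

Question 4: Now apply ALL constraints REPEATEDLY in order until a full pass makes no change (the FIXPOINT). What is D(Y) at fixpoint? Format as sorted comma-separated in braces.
Answer: {1}

Derivation:
pass 0 (initial): D(Y)={1,5,7}
pass 1: U {2,5,7}->{2,5}; W {2,3,4,5,6,7}->{7}; X {1,6,7}->{6}; Y {1,5,7}->{1}
pass 2: no change
Fixpoint after 2 passes: D(Y) = {1}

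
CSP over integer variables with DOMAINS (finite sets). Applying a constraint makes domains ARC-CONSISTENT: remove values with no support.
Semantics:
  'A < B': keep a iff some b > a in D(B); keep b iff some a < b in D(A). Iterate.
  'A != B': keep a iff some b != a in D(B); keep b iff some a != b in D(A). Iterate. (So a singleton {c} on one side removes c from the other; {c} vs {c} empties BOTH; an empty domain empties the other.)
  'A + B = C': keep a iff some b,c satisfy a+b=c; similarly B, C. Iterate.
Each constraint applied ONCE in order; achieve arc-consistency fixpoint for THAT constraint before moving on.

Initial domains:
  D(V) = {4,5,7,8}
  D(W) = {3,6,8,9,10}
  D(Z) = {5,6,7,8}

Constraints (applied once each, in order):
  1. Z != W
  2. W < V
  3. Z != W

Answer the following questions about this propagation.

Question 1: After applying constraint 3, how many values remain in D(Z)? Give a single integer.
Answer: 4

Derivation:
Constraint 1 (Z != W) on D(Z)={5,6,7,8} D(W)={3,6,8,9,10}: no change
Constraint 2 (W < V) on D(W)={3,6,8,9,10} D(V)={4,5,7,8}: W {3,6,8,9,10}->{3,6}
Constraint 3 (Z != W) on D(Z)={5,6,7,8} D(W)={3,6}: no change
So after constraint 3: D(Z)={5,6,7,8}, size = 4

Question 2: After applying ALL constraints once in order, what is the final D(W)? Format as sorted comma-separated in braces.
Constraint 1 (Z != W) on D(Z)={5,6,7,8} D(W)={3,6,8,9,10}: no change
Constraint 2 (W < V) on D(W)={3,6,8,9,10} D(V)={4,5,7,8}: W {3,6,8,9,10}->{3,6}
Constraint 3 (Z != W) on D(Z)={5,6,7,8} D(W)={3,6}: no change
So after all 3 constraints: D(W) = {3,6}

Answer: {3,6}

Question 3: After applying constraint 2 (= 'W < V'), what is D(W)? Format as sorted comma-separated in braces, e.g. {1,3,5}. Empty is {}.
Constraint 1 (Z != W) on D(Z)={5,6,7,8} D(W)={3,6,8,9,10}: no change
Constraint 2 (W < V) on D(W)={3,6,8,9,10} D(V)={4,5,7,8}: W {3,6,8,9,10}->{3,6}
So after constraint 2: D(W) = {3,6}

Answer: {3,6}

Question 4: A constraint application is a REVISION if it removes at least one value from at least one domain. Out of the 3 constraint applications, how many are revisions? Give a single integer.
Constraint 1 (Z != W) on D(Z)={5,6,7,8} D(W)={3,6,8,9,10}: no change => not a revision
Constraint 2 (W < V) on D(W)={3,6,8,9,10} D(V)={4,5,7,8}: W {3,6,8,9,10}->{3,6} => REVISION
Constraint 3 (Z != W) on D(Z)={5,6,7,8} D(W)={3,6}: no change => not a revision
Total revisions = 1

Answer: 1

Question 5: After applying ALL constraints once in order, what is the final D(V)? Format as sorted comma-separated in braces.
Constraint 1 (Z != W) on D(Z)={5,6,7,8} D(W)={3,6,8,9,10}: no change
Constraint 2 (W < V) on D(W)={3,6,8,9,10} D(V)={4,5,7,8}: W {3,6,8,9,10}->{3,6}
Constraint 3 (Z != W) on D(Z)={5,6,7,8} D(W)={3,6}: no change
So after all 3 constraints: D(V) = {4,5,7,8}

Answer: {4,5,7,8}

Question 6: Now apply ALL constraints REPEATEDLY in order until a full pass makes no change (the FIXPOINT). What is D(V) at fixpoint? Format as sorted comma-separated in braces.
Answer: {4,5,7,8}

Derivation:
pass 0 (initial): D(V)={4,5,7,8}
pass 1: W {3,6,8,9,10}->{3,6}
pass 2: no change
Fixpoint after 2 passes: D(V) = {4,5,7,8}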